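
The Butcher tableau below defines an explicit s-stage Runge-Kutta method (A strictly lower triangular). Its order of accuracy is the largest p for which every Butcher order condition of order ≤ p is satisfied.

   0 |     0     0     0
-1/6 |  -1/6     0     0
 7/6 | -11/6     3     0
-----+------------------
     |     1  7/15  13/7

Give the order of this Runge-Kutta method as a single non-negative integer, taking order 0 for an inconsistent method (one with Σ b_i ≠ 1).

0

b = (1, 7/15, 13/7)
c = (0, -1/6, 7/6)
Ac = (0, 0, -1/2)
Σ b_i: 1·1 + 7/15·1 + 13/7·1 = 349/105 ≠ 1 ⇒ order 0.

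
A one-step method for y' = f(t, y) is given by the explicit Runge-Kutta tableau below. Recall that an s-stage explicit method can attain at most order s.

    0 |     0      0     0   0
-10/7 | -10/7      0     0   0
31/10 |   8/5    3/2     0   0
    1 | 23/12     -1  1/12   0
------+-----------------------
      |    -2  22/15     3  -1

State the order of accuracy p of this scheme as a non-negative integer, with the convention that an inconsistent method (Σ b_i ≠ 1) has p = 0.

0

b = (-2, 22/15, 3, -1)
c = (0, -10/7, 31/10, 1)
Ac = (0, 0, -15/7, 1417/840)
Σ b_i: (-2)·1 + 22/15·1 + 3·1 + (-1)·1 = 22/15 ≠ 1 ⇒ order 0.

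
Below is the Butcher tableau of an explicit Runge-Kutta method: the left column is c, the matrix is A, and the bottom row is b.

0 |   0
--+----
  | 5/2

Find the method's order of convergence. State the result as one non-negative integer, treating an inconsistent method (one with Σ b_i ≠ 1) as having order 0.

0

b = (5/2)
c = (0)
Σ b_i: 5/2·1 = 5/2 ≠ 1 ⇒ order 0.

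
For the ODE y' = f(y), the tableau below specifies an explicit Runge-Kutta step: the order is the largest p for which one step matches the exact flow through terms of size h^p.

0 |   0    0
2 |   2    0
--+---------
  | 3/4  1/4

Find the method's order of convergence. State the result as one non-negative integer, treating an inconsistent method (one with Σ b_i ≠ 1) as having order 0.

2

b = (3/4, 1/4)
c = (0, 2)
Σ b_i: 3/4·1 + 1/4·1 = 1 ✓
b·c: 1/4·2 = 1/2 ✓; 2 stages ⇒ order 2.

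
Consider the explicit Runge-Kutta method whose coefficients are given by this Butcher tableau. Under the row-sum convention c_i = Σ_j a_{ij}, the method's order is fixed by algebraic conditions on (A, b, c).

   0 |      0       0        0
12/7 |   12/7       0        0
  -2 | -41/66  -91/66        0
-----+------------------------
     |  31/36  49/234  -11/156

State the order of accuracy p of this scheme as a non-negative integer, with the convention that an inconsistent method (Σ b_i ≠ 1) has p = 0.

3

b = (31/36, 49/234, -11/156)
c = (0, 12/7, -2)
Ac = (0, 0, -26/11)
Σ b_i: 31/36·1 + 49/234·1 + (-11/156)·1 = 1 ✓
b·c: 49/234·12/7 + (-11/156)·(-2) = 1/2 ✓
b·c²: 49/234·144/49 + (-11/156)·4 = 1/3 ✓
b·Ac: (-11/156)·(-26/11) = 1/6 ✓; 3 stages ⇒ order 3.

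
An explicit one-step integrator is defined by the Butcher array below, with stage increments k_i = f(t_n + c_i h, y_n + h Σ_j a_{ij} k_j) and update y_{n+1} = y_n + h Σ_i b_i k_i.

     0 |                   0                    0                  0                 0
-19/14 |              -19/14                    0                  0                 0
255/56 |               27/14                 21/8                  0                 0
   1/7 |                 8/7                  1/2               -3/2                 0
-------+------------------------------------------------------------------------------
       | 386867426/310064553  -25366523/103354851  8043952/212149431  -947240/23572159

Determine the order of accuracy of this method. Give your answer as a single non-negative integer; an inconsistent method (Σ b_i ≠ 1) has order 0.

b = (386867426/310064553, -25366523/103354851, 8043952/212149431, -947240/23572159)
c = (0, -19/14, 255/56, 1/7)
Ac = (0, 0, -57/16, -841/112)
Σ b_i: 386867426/310064553·1 + (-25366523/103354851)·1 + 8043952/212149431·1 + (-947240/23572159)·1 = 1 ✓
b·c: (-25366523/103354851)·(-19/14) + 8043952/212149431·255/56 + (-947240/23572159)·1/7 = 1/2 ✓
b·c²: (-25366523/103354851)·361/196 + 8043952/212149431·65025/3136 + (-947240/23572159)·1/49 = 1/3 ✓
b·Ac: 8043952/212149431·(-57/16) + (-947240/23572159)·(-841/112) = 1/6 ✓
b·c³: (-25366523/103354851)·(-6859/2744) + 8043952/212149431·16581375/175616 + (-947240/23572159)·1/343 = 35767417001/8529495072 ≠ 1/4 ⇒ order 3.
b·(c∘Ac): 8043952/212149431·(-14535/896) + (-947240/23572159)·(-841/784) = -58079565/101541608 ≠ 1/8
b·Ac²: 8043952/212149431·1083/224 + (-947240/23572159)·(-189299/6272) = 11057911091/7920245424 ≠ 1/12
b·A²c: (-947240/23572159)·171/32 = -20247255/94288636 ≠ 1/24

3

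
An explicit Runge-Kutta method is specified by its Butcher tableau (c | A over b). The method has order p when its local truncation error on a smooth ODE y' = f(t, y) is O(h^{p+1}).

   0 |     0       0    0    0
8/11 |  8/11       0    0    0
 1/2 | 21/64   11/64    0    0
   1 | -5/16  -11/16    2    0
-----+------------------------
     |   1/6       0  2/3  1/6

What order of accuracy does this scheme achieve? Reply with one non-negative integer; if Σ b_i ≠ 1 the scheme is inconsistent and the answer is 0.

b = (1/6, 0, 2/3, 1/6)
c = (0, 8/11, 1/2, 1)
Ac = (0, 0, 1/8, 1/2)
Σ b_i: 1/6·1 + 2/3·1 + 1/6·1 = 1 ✓
b·c: 2/3·1/2 + 1/6·1 = 1/2 ✓
b·c²: 2/3·1/4 + 1/6·1 = 1/3 ✓
b·Ac: 2/3·1/8 + 1/6·1/2 = 1/6 ✓
b·c³: 2/3·1/8 + 1/6·1 = 1/4 ✓
b·(c∘Ac): 2/3·1/16 + 1/6·1/2 = 1/8 ✓
b·Ac²: 2/3·1/11 + 1/6·3/22 = 1/12 ✓
b·A²c: 1/6·1/4 = 1/24 ✓; 4 stages ⇒ order 4.

4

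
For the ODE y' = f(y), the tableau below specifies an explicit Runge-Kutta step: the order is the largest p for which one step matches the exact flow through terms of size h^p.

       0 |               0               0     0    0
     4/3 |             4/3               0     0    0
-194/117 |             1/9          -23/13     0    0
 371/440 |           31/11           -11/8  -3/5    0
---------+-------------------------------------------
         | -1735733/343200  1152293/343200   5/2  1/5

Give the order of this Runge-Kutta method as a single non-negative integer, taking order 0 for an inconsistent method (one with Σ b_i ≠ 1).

b = (-1735733/343200, 1152293/343200, 5/2, 1/5)
c = (0, 4/3, -194/117, 371/440)
Ac = (0, 0, -92/39, -109/130)
Σ b_i: (-1735733/343200)·1 + 1152293/343200·1 + 5/2·1 + 1/5·1 = 1 ✓
b·c: 1152293/343200·4/3 + 5/2·(-194/117) + 1/5·371/440 = 1/2 ✓
b·c²: 1152293/343200·16/9 + 5/2·37636/13689 + 1/5·137641/193600 = 172056679169/13250952000 ≠ 1/3 ⇒ order 2.
b·Ac: 5/2·(-92/39) + 1/5·(-109/130) = -11827/1950 ≠ 1/6

2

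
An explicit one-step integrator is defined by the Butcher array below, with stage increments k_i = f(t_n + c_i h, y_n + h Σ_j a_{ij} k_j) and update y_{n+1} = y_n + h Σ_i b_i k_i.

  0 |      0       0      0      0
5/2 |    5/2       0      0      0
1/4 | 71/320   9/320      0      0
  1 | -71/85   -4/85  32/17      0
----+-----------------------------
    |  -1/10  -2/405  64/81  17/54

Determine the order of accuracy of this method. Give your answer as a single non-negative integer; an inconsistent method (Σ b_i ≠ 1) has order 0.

b = (-1/10, -2/405, 64/81, 17/54)
c = (0, 5/2, 1/4, 1)
Ac = (0, 0, 9/128, 6/17)
Σ b_i: (-1/10)·1 + (-2/405)·1 + 64/81·1 + 17/54·1 = 1 ✓
b·c: (-2/405)·5/2 + 64/81·1/4 + 17/54·1 = 1/2 ✓
b·c²: (-2/405)·25/4 + 64/81·1/16 + 17/54·1 = 1/3 ✓
b·Ac: 64/81·9/128 + 17/54·6/17 = 1/6 ✓
b·c³: (-2/405)·125/8 + 64/81·1/64 + 17/54·1 = 1/4 ✓
b·(c∘Ac): 64/81·9/512 + 17/54·6/17 = 1/8 ✓
b·Ac²: 64/81·45/256 + 17/54·(-3/17) = 1/12 ✓
b·A²c: 17/54·9/68 = 1/24 ✓; 4 stages ⇒ order 4.

4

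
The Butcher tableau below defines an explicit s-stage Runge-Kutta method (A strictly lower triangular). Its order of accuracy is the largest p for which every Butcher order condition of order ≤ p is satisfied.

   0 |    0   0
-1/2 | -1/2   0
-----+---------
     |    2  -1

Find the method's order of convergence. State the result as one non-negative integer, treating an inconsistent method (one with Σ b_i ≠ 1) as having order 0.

b = (2, -1)
c = (0, -1/2)
Σ b_i: 2·1 + (-1)·1 = 1 ✓
b·c: (-1)·(-1/2) = 1/2 ✓; 2 stages ⇒ order 2.

2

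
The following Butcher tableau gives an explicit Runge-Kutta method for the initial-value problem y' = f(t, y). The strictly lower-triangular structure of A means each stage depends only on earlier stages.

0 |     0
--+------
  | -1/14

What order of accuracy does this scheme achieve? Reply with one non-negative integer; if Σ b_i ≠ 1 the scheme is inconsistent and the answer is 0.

b = (-1/14)
c = (0)
Σ b_i: (-1/14)·1 = -1/14 ≠ 1 ⇒ order 0.

0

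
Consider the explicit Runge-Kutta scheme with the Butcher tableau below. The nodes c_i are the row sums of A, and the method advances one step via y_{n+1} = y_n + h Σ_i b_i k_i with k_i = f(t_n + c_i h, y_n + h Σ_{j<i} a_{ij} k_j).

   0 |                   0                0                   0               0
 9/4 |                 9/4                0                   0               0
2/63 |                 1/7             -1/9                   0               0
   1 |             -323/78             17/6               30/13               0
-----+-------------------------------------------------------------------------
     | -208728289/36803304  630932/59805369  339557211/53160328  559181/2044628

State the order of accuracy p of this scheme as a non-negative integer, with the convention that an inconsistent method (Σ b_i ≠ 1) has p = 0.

3

b = (-208728289/36803304, 630932/59805369, 339557211/53160328, 559181/2044628)
c = (0, 9/4, 2/63, 1)
Ac = (0, 0, -1/4, 14083/2184)
Σ b_i: (-208728289/36803304)·1 + 630932/59805369·1 + 339557211/53160328·1 + 559181/2044628·1 = 1 ✓
b·c: 630932/59805369·9/4 + 339557211/53160328·2/63 + 559181/2044628·1 = 1/2 ✓
b·c²: 630932/59805369·81/16 + 339557211/53160328·4/3969 + 559181/2044628·1 = 1/3 ✓
b·Ac: 339557211/53160328·(-1/4) + 559181/2044628·14083/2184 = 1/6 ✓
b·c³: 630932/59805369·729/64 + 339557211/53160328·8/250047 + 559181/2044628·1 = 608805529/1545738768 ≠ 1/4 ⇒ order 3.
b·(c∘Ac): 339557211/53160328·(-1/126) + 559181/2044628·14083/2184 = 1092653507/637923936 ≠ 1/8
b·Ac²: 339557211/53160328·(-9/16) + 559181/2044628·7895621/550368 = 255476329/772869384 ≠ 1/12
b·A²c: 559181/2044628·(-15/26) = -8387715/53160328 ≠ 1/24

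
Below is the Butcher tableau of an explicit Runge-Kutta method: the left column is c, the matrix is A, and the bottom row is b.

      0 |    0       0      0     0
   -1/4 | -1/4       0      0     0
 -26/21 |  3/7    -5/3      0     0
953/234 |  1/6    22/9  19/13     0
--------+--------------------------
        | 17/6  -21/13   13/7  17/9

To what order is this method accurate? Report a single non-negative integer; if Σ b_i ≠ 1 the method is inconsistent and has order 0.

b = (17/6, -21/13, 13/7, 17/9)
c = (0, -1/4, -26/21, 953/234)
Ac = (0, 0, 5/12, -305/126)
Σ b_i: 17/6·1 + (-21/13)·1 + 13/7·1 + 17/9·1 = 8131/1638 ≠ 1 ⇒ order 0.

0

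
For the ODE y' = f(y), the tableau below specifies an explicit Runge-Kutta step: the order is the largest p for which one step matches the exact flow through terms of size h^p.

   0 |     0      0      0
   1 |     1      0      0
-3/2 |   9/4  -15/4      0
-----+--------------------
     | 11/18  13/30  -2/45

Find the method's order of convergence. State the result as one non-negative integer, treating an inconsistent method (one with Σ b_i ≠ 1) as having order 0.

3

b = (11/18, 13/30, -2/45)
c = (0, 1, -3/2)
Ac = (0, 0, -15/4)
Σ b_i: 11/18·1 + 13/30·1 + (-2/45)·1 = 1 ✓
b·c: 13/30·1 + (-2/45)·(-3/2) = 1/2 ✓
b·c²: 13/30·1 + (-2/45)·9/4 = 1/3 ✓
b·Ac: (-2/45)·(-15/4) = 1/6 ✓; 3 stages ⇒ order 3.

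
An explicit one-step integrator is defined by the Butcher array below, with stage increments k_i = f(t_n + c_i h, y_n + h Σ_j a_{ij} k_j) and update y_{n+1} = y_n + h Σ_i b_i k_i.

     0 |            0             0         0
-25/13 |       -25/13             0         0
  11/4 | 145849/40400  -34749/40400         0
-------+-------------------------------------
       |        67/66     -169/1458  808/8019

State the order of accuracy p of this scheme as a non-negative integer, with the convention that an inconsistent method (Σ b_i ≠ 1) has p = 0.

3

b = (67/66, -169/1458, 808/8019)
c = (0, -25/13, 11/4)
Ac = (0, 0, 2673/1616)
Σ b_i: 67/66·1 + (-169/1458)·1 + 808/8019·1 = 1 ✓
b·c: (-169/1458)·(-25/13) + 808/8019·11/4 = 1/2 ✓
b·c²: (-169/1458)·625/169 + 808/8019·121/16 = 1/3 ✓
b·Ac: 808/8019·2673/1616 = 1/6 ✓; 3 stages ⇒ order 3.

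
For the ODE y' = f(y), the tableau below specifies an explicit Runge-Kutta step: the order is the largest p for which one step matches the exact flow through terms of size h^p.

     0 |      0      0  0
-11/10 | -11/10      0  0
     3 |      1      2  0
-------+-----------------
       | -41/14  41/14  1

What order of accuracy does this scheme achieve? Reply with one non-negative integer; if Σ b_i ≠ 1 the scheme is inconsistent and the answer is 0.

1

b = (-41/14, 41/14, 1)
c = (0, -11/10, 3)
Ac = (0, 0, -11/5)
Σ b_i: (-41/14)·1 + 41/14·1 + 1·1 = 1 ✓
b·c: 41/14·(-11/10) + 1·3 = -31/140 ≠ 1/2 ⇒ order 1.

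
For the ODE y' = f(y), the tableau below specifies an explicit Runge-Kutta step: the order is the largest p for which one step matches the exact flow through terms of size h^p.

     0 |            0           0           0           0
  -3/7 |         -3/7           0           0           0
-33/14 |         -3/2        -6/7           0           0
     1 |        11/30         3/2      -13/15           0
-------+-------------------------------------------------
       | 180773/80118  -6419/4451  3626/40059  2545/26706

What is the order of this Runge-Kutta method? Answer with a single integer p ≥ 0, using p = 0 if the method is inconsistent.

3

b = (180773/80118, -6419/4451, 3626/40059, 2545/26706)
c = (0, -3/7, -33/14, 1)
Ac = (0, 0, 18/49, 7/5)
Σ b_i: 180773/80118·1 + (-6419/4451)·1 + 3626/40059·1 + 2545/26706·1 = 1 ✓
b·c: (-6419/4451)·(-3/7) + 3626/40059·(-33/14) + 2545/26706·1 = 1/2 ✓
b·c²: (-6419/4451)·9/49 + 3626/40059·1089/196 + 2545/26706·1 = 1/3 ✓
b·Ac: 3626/40059·18/49 + 2545/26706·7/5 = 1/6 ✓
b·c³: (-6419/4451)·(-27/343) + 3626/40059·(-35937/2744) + 2545/26706·1 = -365149/373884 ≠ 1/4 ⇒ order 3.
b·(c∘Ac): 3626/40059·(-297/343) + 2545/26706·7/5 = 10289/186942 ≠ 1/8
b·Ac²: 3626/40059·(-54/343) + 2545/26706·(-4449/980) = -779711/1744792 ≠ 1/12
b·A²c: 2545/26706·(-78/245) = -6617/218099 ≠ 1/24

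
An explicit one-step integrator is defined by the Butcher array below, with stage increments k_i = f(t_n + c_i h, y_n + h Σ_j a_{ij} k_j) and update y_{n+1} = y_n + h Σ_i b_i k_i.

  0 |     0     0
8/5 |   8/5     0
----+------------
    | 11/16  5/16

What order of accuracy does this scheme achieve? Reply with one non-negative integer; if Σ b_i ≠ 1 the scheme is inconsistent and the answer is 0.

2

b = (11/16, 5/16)
c = (0, 8/5)
Σ b_i: 11/16·1 + 5/16·1 = 1 ✓
b·c: 5/16·8/5 = 1/2 ✓; 2 stages ⇒ order 2.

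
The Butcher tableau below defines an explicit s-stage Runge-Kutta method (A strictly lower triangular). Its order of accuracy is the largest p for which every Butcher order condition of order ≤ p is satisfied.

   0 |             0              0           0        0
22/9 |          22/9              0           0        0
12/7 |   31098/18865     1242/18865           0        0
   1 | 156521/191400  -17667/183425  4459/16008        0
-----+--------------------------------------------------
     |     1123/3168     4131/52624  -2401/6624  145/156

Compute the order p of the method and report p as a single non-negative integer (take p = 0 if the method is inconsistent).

4

b = (1123/3168, 4131/52624, -2401/6624, 145/156)
c = (0, 22/9, 12/7, 1)
Ac = (0, 0, 276/1715, 351/1450)
Σ b_i: 1123/3168·1 + 4131/52624·1 + (-2401/6624)·1 + 145/156·1 = 1 ✓
b·c: 4131/52624·22/9 + (-2401/6624)·12/7 + 145/156·1 = 1/2 ✓
b·c²: 4131/52624·484/81 + (-2401/6624)·144/49 + 145/156·1 = 1/3 ✓
b·Ac: (-2401/6624)·276/1715 + 145/156·351/1450 = 1/6 ✓
b·c³: 4131/52624·10648/729 + (-2401/6624)·1728/343 + 145/156·1 = 1/4 ✓
b·(c∘Ac): (-2401/6624)·3312/12005 + 145/156·351/1450 = 1/8 ✓
b·Ac²: (-2401/6624)·2024/5145 + 145/156·1586/6525 = 1/12 ✓
b·A²c: 145/156·13/290 = 1/24 ✓; 4 stages ⇒ order 4.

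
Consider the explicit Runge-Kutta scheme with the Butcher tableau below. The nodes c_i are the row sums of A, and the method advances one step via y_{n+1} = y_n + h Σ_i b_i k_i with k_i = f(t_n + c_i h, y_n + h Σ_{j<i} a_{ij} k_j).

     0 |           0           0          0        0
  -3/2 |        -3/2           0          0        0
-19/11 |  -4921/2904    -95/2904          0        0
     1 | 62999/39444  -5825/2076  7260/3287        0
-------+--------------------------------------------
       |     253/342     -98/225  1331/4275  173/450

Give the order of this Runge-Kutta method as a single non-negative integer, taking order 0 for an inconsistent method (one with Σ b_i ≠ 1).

4

b = (253/342, -98/225, 1331/4275, 173/450)
c = (0, -3/2, -19/11, 1)
Ac = (0, 0, 95/1936, 545/1384)
Σ b_i: 253/342·1 + (-98/225)·1 + 1331/4275·1 + 173/450·1 = 1 ✓
b·c: (-98/225)·(-3/2) + 1331/4275·(-19/11) + 173/450·1 = 1/2 ✓
b·c²: (-98/225)·9/4 + 1331/4275·361/121 + 173/450·1 = 1/3 ✓
b·Ac: 1331/4275·95/1936 + 173/450·545/1384 = 1/6 ✓
b·c³: (-98/225)·(-27/8) + 1331/4275·(-6859/1331) + 173/450·1 = 1/4 ✓
b·(c∘Ac): 1331/4275·(-1805/21296) + 173/450·545/1384 = 1/8 ✓
b·Ac²: 1331/4275·(-285/3872) + 173/450·765/2768 = 1/12 ✓
b·A²c: 173/450·75/692 = 1/24 ✓; 4 stages ⇒ order 4.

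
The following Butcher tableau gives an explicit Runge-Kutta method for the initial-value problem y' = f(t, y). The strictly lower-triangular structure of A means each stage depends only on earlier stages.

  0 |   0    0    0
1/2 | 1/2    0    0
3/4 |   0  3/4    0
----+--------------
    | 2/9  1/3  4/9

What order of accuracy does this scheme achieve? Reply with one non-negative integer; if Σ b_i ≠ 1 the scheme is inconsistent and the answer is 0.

3

b = (2/9, 1/3, 4/9)
c = (0, 1/2, 3/4)
Ac = (0, 0, 3/8)
Σ b_i: 2/9·1 + 1/3·1 + 4/9·1 = 1 ✓
b·c: 1/3·1/2 + 4/9·3/4 = 1/2 ✓
b·c²: 1/3·1/4 + 4/9·9/16 = 1/3 ✓
b·Ac: 4/9·3/8 = 1/6 ✓; 3 stages ⇒ order 3.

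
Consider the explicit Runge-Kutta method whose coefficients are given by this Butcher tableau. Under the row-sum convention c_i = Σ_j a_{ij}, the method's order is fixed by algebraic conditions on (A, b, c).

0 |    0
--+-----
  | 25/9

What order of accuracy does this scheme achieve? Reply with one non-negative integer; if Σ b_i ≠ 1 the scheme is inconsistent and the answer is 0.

0

b = (25/9)
c = (0)
Σ b_i: 25/9·1 = 25/9 ≠ 1 ⇒ order 0.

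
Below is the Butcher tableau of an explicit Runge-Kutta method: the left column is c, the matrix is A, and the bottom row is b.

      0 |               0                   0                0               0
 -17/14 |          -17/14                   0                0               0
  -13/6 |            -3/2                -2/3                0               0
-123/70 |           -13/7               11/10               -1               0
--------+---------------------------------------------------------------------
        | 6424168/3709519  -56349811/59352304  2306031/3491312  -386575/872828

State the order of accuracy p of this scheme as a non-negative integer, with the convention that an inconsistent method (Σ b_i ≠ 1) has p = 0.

3

b = (6424168/3709519, -56349811/59352304, 2306031/3491312, -386575/872828)
c = (0, -17/14, -13/6, -123/70)
Ac = (0, 0, 17/21, 349/420)
Σ b_i: 6424168/3709519·1 + (-56349811/59352304)·1 + 2306031/3491312·1 + (-386575/872828)·1 = 1 ✓
b·c: (-56349811/59352304)·(-17/14) + 2306031/3491312·(-13/6) + (-386575/872828)·(-123/70) = 1/2 ✓
b·c²: (-56349811/59352304)·289/196 + 2306031/3491312·169/36 + (-386575/872828)·15129/4900 = 1/3 ✓
b·Ac: 2306031/3491312·17/21 + (-386575/872828)·349/420 = 1/6 ✓
b·c³: (-56349811/59352304)·(-4913/2744) + 2306031/3491312·(-2197/216) + (-386575/872828)·(-1860867/343000) = -2516850613/962292870 ≠ 1/4 ⇒ order 3.
b·(c∘Ac): 2306031/3491312·(-221/126) + (-386575/872828)·(-14309/9800) = -37525937/73317552 ≠ 1/8
b·Ac²: 2306031/3491312·(-289/294) + (-386575/872828)·(-54199/17640) = 39126193/54988164 ≠ 1/12
b·A²c: (-386575/872828)·(-17/21) = 938825/2618484 ≠ 1/24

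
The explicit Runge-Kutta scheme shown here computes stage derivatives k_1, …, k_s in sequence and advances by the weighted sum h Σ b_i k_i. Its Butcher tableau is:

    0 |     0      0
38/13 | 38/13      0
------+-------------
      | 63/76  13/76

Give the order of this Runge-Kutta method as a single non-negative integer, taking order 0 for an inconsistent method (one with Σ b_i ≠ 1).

b = (63/76, 13/76)
c = (0, 38/13)
Σ b_i: 63/76·1 + 13/76·1 = 1 ✓
b·c: 13/76·38/13 = 1/2 ✓; 2 stages ⇒ order 2.

2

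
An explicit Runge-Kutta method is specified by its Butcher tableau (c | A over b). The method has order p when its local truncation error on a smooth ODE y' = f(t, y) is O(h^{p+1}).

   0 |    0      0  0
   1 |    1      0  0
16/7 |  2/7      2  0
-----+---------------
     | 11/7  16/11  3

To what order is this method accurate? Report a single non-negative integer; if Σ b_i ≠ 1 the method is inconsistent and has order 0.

b = (11/7, 16/11, 3)
c = (0, 1, 16/7)
Ac = (0, 0, 2)
Σ b_i: 11/7·1 + 16/11·1 + 3·1 = 464/77 ≠ 1 ⇒ order 0.

0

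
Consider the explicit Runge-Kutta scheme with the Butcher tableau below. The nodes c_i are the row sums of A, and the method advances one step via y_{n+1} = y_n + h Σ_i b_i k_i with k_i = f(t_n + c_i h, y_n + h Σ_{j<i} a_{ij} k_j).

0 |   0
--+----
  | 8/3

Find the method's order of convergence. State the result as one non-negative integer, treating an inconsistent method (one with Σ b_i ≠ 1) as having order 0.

0

b = (8/3)
c = (0)
Σ b_i: 8/3·1 = 8/3 ≠ 1 ⇒ order 0.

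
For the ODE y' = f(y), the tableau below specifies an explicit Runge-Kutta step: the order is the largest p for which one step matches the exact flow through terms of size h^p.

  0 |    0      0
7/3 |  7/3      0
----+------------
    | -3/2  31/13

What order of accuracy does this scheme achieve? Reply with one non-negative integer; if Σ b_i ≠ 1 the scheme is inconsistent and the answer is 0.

0

b = (-3/2, 31/13)
c = (0, 7/3)
Σ b_i: (-3/2)·1 + 31/13·1 = 23/26 ≠ 1 ⇒ order 0.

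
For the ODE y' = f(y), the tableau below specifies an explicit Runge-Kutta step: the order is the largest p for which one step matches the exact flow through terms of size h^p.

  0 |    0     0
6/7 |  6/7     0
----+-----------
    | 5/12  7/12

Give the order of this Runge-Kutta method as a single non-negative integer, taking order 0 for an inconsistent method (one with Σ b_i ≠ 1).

b = (5/12, 7/12)
c = (0, 6/7)
Σ b_i: 5/12·1 + 7/12·1 = 1 ✓
b·c: 7/12·6/7 = 1/2 ✓; 2 stages ⇒ order 2.

2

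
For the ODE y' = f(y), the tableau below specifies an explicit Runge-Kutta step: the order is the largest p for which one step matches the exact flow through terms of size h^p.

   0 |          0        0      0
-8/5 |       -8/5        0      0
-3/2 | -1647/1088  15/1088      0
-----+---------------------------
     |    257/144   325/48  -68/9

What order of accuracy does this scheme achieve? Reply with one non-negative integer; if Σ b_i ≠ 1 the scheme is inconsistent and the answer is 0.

3

b = (257/144, 325/48, -68/9)
c = (0, -8/5, -3/2)
Ac = (0, 0, -3/136)
Σ b_i: 257/144·1 + 325/48·1 + (-68/9)·1 = 1 ✓
b·c: 325/48·(-8/5) + (-68/9)·(-3/2) = 1/2 ✓
b·c²: 325/48·64/25 + (-68/9)·9/4 = 1/3 ✓
b·Ac: (-68/9)·(-3/136) = 1/6 ✓; 3 stages ⇒ order 3.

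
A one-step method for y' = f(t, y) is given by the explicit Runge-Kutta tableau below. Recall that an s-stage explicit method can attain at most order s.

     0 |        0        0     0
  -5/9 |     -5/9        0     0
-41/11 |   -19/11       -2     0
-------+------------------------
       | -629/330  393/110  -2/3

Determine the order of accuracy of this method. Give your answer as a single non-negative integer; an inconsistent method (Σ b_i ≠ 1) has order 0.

b = (-629/330, 393/110, -2/3)
c = (0, -5/9, -41/11)
Ac = (0, 0, 10/9)
Σ b_i: (-629/330)·1 + 393/110·1 + (-2/3)·1 = 1 ✓
b·c: 393/110·(-5/9) + (-2/3)·(-41/11) = 1/2 ✓
b·c²: 393/110·25/81 + (-2/3)·1681/121 = -53311/6534 ≠ 1/3 ⇒ order 2.
b·Ac: (-2/3)·10/9 = -20/27 ≠ 1/6

2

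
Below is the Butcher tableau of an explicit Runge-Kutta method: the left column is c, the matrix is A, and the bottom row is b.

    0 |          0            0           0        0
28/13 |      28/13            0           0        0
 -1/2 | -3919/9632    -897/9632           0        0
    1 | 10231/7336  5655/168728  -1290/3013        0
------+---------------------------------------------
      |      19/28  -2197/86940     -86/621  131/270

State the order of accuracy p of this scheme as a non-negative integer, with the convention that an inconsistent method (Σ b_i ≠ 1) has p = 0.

4

b = (19/28, -2197/86940, -86/621, 131/270)
c = (0, 28/13, -1/2, 1)
Ac = (0, 0, -69/344, 75/262)
Σ b_i: 19/28·1 + (-2197/86940)·1 + (-86/621)·1 + 131/270·1 = 1 ✓
b·c: (-2197/86940)·28/13 + (-86/621)·(-1/2) + 131/270·1 = 1/2 ✓
b·c²: (-2197/86940)·784/169 + (-86/621)·1/4 + 131/270·1 = 1/3 ✓
b·Ac: (-86/621)·(-69/344) + 131/270·75/262 = 1/6 ✓
b·c³: (-2197/86940)·21952/2197 + (-86/621)·(-1/8) + 131/270·1 = 1/4 ✓
b·(c∘Ac): (-86/621)·69/688 + 131/270·75/262 = 1/8 ✓
b·Ac²: (-86/621)·(-483/1118) + 131/270·165/3406 = 1/12 ✓
b·A²c: 131/270·45/524 = 1/24 ✓; 4 stages ⇒ order 4.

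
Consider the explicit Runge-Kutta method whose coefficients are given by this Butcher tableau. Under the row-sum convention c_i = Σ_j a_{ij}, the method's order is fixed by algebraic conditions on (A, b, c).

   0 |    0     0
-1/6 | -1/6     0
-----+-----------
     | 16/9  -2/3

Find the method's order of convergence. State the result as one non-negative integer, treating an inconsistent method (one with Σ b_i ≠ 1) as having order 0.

b = (16/9, -2/3)
c = (0, -1/6)
Σ b_i: 16/9·1 + (-2/3)·1 = 10/9 ≠ 1 ⇒ order 0.

0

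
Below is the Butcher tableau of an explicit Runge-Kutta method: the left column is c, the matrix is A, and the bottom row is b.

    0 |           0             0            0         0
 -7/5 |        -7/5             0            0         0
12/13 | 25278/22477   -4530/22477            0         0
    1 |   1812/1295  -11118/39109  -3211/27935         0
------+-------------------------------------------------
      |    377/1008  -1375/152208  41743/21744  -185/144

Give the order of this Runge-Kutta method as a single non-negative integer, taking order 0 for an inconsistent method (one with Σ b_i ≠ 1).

4

b = (377/1008, -1375/152208, 41743/21744, -185/144)
c = (0, -7/5, 12/13, 1)
Ac = (0, 0, 906/3211, 54/185)
Σ b_i: 377/1008·1 + (-1375/152208)·1 + 41743/21744·1 + (-185/144)·1 = 1 ✓
b·c: (-1375/152208)·(-7/5) + 41743/21744·12/13 + (-185/144)·1 = 1/2 ✓
b·c²: (-1375/152208)·49/25 + 41743/21744·144/169 + (-185/144)·1 = 1/3 ✓
b·Ac: 41743/21744·906/3211 + (-185/144)·54/185 = 1/6 ✓
b·c³: (-1375/152208)·(-343/125) + 41743/21744·1728/2197 + (-185/144)·1 = 1/4 ✓
b·(c∘Ac): 41743/21744·10872/41743 + (-185/144)·54/185 = 1/8 ✓
b·Ac²: 41743/21744·(-6342/16055) + (-185/144)·(-606/925) = 1/12 ✓
b·A²c: (-185/144)·(-6/185) = 1/24 ✓; 4 stages ⇒ order 4.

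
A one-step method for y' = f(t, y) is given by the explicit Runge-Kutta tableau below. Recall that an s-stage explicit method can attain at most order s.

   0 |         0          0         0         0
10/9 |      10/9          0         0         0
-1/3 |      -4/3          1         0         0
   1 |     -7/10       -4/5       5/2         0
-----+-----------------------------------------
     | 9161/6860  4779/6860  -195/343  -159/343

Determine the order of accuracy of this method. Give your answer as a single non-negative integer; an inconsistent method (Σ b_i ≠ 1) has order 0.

3

b = (9161/6860, 4779/6860, -195/343, -159/343)
c = (0, 10/9, -1/3, 1)
Ac = (0, 0, 10/9, -31/18)
Σ b_i: 9161/6860·1 + 4779/6860·1 + (-195/343)·1 + (-159/343)·1 = 1 ✓
b·c: 4779/6860·10/9 + (-195/343)·(-1/3) + (-159/343)·1 = 1/2 ✓
b·c²: 4779/6860·100/81 + (-195/343)·1/9 + (-159/343)·1 = 1/3 ✓
b·Ac: (-195/343)·10/9 + (-159/343)·(-31/18) = 1/6 ✓
b·c³: 4779/6860·1000/729 + (-195/343)·(-1/27) + (-159/343)·1 = 176/343 ≠ 1/4 ⇒ order 3.
b·(c∘Ac): (-195/343)·(-10/27) + (-159/343)·(-31/18) = 6229/6174 ≠ 1/8
b·Ac²: (-195/343)·100/81 + (-159/343)·(-115/162) = -6905/18522 ≠ 1/12
b·A²c: (-159/343)·25/9 = -1325/1029 ≠ 1/24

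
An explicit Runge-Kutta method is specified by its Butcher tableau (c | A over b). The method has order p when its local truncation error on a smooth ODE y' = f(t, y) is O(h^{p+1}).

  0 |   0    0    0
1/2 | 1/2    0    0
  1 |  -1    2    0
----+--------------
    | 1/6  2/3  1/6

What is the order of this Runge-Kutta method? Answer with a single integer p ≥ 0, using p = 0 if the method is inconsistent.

3

b = (1/6, 2/3, 1/6)
c = (0, 1/2, 1)
Ac = (0, 0, 1)
Σ b_i: 1/6·1 + 2/3·1 + 1/6·1 = 1 ✓
b·c: 2/3·1/2 + 1/6·1 = 1/2 ✓
b·c²: 2/3·1/4 + 1/6·1 = 1/3 ✓
b·Ac: 1/6·1 = 1/6 ✓; 3 stages ⇒ order 3.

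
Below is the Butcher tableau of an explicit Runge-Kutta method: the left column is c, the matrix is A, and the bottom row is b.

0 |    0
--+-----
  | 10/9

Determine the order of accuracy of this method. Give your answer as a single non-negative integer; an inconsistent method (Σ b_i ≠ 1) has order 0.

0

b = (10/9)
c = (0)
Σ b_i: 10/9·1 = 10/9 ≠ 1 ⇒ order 0.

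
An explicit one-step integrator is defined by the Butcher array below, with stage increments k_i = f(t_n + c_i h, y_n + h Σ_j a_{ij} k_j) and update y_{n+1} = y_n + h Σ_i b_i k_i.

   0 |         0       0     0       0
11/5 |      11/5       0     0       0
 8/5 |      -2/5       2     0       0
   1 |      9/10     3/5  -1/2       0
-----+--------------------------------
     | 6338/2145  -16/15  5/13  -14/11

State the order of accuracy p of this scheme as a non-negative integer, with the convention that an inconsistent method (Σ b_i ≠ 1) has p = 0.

b = (6338/2145, -16/15, 5/13, -14/11)
c = (0, 11/5, 8/5, 1)
Ac = (0, 0, 22/5, 13/25)
Σ b_i: 6338/2145·1 + (-16/15)·1 + 5/13·1 + (-14/11)·1 = 1 ✓
b·c: (-16/15)·11/5 + 5/13·8/5 + (-14/11)·1 = -32218/10725 ≠ 1/2 ⇒ order 1.

1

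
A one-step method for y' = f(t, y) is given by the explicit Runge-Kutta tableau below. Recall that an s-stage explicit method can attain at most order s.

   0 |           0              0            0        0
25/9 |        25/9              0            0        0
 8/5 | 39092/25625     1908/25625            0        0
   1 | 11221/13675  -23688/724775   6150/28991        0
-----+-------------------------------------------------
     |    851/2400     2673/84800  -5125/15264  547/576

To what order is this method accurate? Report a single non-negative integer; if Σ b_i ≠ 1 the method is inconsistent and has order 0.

4

b = (851/2400, 2673/84800, -5125/15264, 547/576)
c = (0, 25/9, 8/5, 1)
Ac = (0, 0, 212/1025, 136/547)
Σ b_i: 851/2400·1 + 2673/84800·1 + (-5125/15264)·1 + 547/576·1 = 1 ✓
b·c: 2673/84800·25/9 + (-5125/15264)·8/5 + 547/576·1 = 1/2 ✓
b·c²: 2673/84800·625/81 + (-5125/15264)·64/25 + 547/576·1 = 1/3 ✓
b·Ac: (-5125/15264)·212/1025 + 547/576·136/547 = 1/6 ✓
b·c³: 2673/84800·15625/729 + (-5125/15264)·512/125 + 547/576·1 = 1/4 ✓
b·(c∘Ac): (-5125/15264)·1696/5125 + 547/576·136/547 = 1/8 ✓
b·Ac²: (-5125/15264)·212/369 + 547/576·1432/4923 = 1/12 ✓
b·A²c: 547/576·24/547 = 1/24 ✓; 4 stages ⇒ order 4.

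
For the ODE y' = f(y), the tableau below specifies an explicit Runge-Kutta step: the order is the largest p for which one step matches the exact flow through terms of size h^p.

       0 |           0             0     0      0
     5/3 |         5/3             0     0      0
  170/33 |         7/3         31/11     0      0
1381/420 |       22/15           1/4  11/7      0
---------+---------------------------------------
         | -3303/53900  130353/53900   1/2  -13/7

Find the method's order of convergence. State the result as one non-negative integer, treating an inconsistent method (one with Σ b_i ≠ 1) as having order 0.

b = (-3303/53900, 130353/53900, 1/2, -13/7)
c = (0, 5/3, 170/33, 1381/420)
Ac = (0, 0, 155/33, 715/84)
Σ b_i: (-3303/53900)·1 + 130353/53900·1 + 1/2·1 + (-13/7)·1 = 1 ✓
b·c: 130353/53900·5/3 + 1/2·170/33 + (-13/7)·1381/420 = 1/2 ✓
b·c²: 130353/53900·25/9 + 1/2·28900/1089 + (-13/7)·1907161/176400 = -13706153/149410800 ≠ 1/3 ⇒ order 2.
b·Ac: 1/2·155/33 + (-13/7)·715/84 = -87055/6468 ≠ 1/6

2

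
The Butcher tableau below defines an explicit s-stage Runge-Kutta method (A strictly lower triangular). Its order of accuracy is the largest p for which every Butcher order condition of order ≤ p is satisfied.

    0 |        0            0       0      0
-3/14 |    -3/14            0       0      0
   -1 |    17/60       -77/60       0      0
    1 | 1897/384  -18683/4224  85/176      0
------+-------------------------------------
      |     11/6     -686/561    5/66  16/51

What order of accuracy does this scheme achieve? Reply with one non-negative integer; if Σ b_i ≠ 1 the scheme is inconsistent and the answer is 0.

4

b = (11/6, -686/561, 5/66, 16/51)
c = (0, -3/14, -1, 1)
Ac = (0, 0, 11/40, 119/256)
Σ b_i: 11/6·1 + (-686/561)·1 + 5/66·1 + 16/51·1 = 1 ✓
b·c: (-686/561)·(-3/14) + 5/66·(-1) + 16/51·1 = 1/2 ✓
b·c²: (-686/561)·9/196 + 5/66·1 + 16/51·1 = 1/3 ✓
b·Ac: 5/66·11/40 + 16/51·119/256 = 1/6 ✓
b·c³: (-686/561)·(-27/2744) + 5/66·(-1) + 16/51·1 = 1/4 ✓
b·(c∘Ac): 5/66·(-11/40) + 16/51·119/256 = 1/8 ✓
b·Ac²: 5/66·(-33/560) + 16/51·1003/3584 = 1/12 ✓
b·A²c: 16/51·17/128 = 1/24 ✓; 4 stages ⇒ order 4.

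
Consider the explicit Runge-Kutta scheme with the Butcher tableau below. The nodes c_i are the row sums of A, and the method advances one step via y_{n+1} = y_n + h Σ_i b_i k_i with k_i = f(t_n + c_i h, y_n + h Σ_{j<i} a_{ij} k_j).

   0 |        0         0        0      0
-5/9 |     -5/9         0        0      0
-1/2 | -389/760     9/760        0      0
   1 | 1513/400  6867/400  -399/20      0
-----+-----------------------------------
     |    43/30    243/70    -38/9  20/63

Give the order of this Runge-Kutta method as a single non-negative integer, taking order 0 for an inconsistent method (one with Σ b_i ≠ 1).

4

b = (43/30, 243/70, -38/9, 20/63)
c = (0, -5/9, -1/2, 1)
Ac = (0, 0, -1/152, 7/16)
Σ b_i: 43/30·1 + 243/70·1 + (-38/9)·1 + 20/63·1 = 1 ✓
b·c: 243/70·(-5/9) + (-38/9)·(-1/2) + 20/63·1 = 1/2 ✓
b·c²: 243/70·25/81 + (-38/9)·1/4 + 20/63·1 = 1/3 ✓
b·Ac: (-38/9)·(-1/152) + 20/63·7/16 = 1/6 ✓
b·c³: 243/70·(-125/729) + (-38/9)·(-1/8) + 20/63·1 = 1/4 ✓
b·(c∘Ac): (-38/9)·1/304 + 20/63·7/16 = 1/8 ✓
b·Ac²: (-38/9)·5/1368 + 20/63·14/45 = 1/12 ✓
b·A²c: 20/63·21/160 = 1/24 ✓; 4 stages ⇒ order 4.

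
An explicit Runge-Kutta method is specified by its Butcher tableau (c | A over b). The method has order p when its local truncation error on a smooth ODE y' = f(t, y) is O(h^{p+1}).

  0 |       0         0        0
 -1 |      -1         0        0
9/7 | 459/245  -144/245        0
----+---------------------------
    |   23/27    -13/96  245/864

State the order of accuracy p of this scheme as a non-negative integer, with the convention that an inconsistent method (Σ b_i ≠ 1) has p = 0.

b = (23/27, -13/96, 245/864)
c = (0, -1, 9/7)
Ac = (0, 0, 144/245)
Σ b_i: 23/27·1 + (-13/96)·1 + 245/864·1 = 1 ✓
b·c: (-13/96)·(-1) + 245/864·9/7 = 1/2 ✓
b·c²: (-13/96)·1 + 245/864·81/49 = 1/3 ✓
b·Ac: 245/864·144/245 = 1/6 ✓; 3 stages ⇒ order 3.

3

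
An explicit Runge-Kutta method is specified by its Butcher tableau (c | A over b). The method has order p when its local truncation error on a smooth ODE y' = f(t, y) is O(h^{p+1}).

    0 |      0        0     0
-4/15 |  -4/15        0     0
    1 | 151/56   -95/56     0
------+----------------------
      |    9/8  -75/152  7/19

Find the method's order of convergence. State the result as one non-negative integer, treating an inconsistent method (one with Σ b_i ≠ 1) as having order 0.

b = (9/8, -75/152, 7/19)
c = (0, -4/15, 1)
Ac = (0, 0, 19/42)
Σ b_i: 9/8·1 + (-75/152)·1 + 7/19·1 = 1 ✓
b·c: (-75/152)·(-4/15) + 7/19·1 = 1/2 ✓
b·c²: (-75/152)·16/225 + 7/19·1 = 1/3 ✓
b·Ac: 7/19·19/42 = 1/6 ✓; 3 stages ⇒ order 3.

3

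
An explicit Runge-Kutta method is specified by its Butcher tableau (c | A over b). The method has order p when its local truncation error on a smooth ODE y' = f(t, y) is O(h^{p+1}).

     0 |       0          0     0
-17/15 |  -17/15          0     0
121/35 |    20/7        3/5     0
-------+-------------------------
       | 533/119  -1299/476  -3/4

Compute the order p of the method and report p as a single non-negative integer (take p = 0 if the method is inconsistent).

b = (533/119, -1299/476, -3/4)
c = (0, -17/15, 121/35)
Ac = (0, 0, -17/25)
Σ b_i: 533/119·1 + (-1299/476)·1 + (-3/4)·1 = 1 ✓
b·c: (-1299/476)·(-17/15) + (-3/4)·121/35 = 1/2 ✓
b·c²: (-1299/476)·289/225 + (-3/4)·14641/1225 = -45824/3675 ≠ 1/3 ⇒ order 2.
b·Ac: (-3/4)·(-17/25) = 51/100 ≠ 1/6

2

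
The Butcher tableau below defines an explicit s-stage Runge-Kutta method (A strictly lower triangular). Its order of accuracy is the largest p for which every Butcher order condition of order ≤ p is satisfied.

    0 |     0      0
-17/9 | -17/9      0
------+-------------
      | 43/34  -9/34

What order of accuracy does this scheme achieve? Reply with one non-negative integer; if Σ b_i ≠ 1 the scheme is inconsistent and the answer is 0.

b = (43/34, -9/34)
c = (0, -17/9)
Σ b_i: 43/34·1 + (-9/34)·1 = 1 ✓
b·c: (-9/34)·(-17/9) = 1/2 ✓; 2 stages ⇒ order 2.

2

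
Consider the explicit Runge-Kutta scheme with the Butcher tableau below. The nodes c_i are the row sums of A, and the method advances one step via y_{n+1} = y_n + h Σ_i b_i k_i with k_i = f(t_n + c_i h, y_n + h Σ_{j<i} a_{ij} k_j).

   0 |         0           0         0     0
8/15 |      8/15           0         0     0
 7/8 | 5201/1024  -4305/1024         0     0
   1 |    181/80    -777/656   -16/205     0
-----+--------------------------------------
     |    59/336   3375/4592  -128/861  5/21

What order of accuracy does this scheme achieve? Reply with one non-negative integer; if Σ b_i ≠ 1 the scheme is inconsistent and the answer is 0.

4

b = (59/336, 3375/4592, -128/861, 5/21)
c = (0, 8/15, 7/8, 1)
Ac = (0, 0, -287/128, -7/10)
Σ b_i: 59/336·1 + 3375/4592·1 + (-128/861)·1 + 5/21·1 = 1 ✓
b·c: 3375/4592·8/15 + (-128/861)·7/8 + 5/21·1 = 1/2 ✓
b·c²: 3375/4592·64/225 + (-128/861)·49/64 + 5/21·1 = 1/3 ✓
b·Ac: (-128/861)·(-287/128) + 5/21·(-7/10) = 1/6 ✓
b·c³: 3375/4592·512/3375 + (-128/861)·343/512 + 5/21·1 = 1/4 ✓
b·(c∘Ac): (-128/861)·(-2009/1024) + 5/21·(-7/10) = 1/8 ✓
b·Ac²: (-128/861)·(-287/240) + 5/21·(-119/300) = 1/12 ✓
b·A²c: 5/21·7/40 = 1/24 ✓; 4 stages ⇒ order 4.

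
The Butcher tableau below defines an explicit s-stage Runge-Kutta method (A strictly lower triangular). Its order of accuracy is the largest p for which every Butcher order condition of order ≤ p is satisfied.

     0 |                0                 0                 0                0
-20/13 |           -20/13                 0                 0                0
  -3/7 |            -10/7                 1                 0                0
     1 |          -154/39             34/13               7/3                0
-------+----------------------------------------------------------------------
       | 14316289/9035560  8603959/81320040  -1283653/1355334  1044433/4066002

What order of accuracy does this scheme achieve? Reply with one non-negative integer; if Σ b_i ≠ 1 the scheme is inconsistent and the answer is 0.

3

b = (14316289/9035560, 8603959/81320040, -1283653/1355334, 1044433/4066002)
c = (0, -20/13, -3/7, 1)
Ac = (0, 0, -20/13, -849/169)
Σ b_i: 14316289/9035560·1 + 8603959/81320040·1 + (-1283653/1355334)·1 + 1044433/4066002·1 = 1 ✓
b·c: 8603959/81320040·(-20/13) + (-1283653/1355334)·(-3/7) + 1044433/4066002·1 = 1/2 ✓
b·c²: 8603959/81320040·400/169 + (-1283653/1355334)·9/49 + 1044433/4066002·1 = 1/3 ✓
b·Ac: (-1283653/1355334)·(-20/13) + 1044433/4066002·(-849/169) = 1/6 ✓
b·c³: 8603959/81320040·(-8000/2197) + (-1283653/1355334)·(-27/343) + 1044433/4066002·1 = -3320326/61667697 ≠ 1/4 ⇒ order 3.
b·(c∘Ac): (-1283653/1355334)·60/91 + 1044433/4066002·(-849/169) = -33739243/17619342 ≠ 1/8
b·Ac²: (-1283653/1355334)·400/169 + 1044433/4066002·101791/15379 = -200361113/370006182 ≠ 1/12
b·A²c: 1044433/4066002·(-140/39) = -5623870/6099003 ≠ 1/24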